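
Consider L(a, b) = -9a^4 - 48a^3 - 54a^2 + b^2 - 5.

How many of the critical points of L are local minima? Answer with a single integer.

1

L separates as a function of a plus a function of b, so ∇L=0 decouples.
∂L/∂a = -36a(a + 1)(a + 3) = 0 at a ∈ {-3, -1, 0}; ∂L/∂b = 2b = 0 at b ∈ {0}.
The Hessian is diagonal: diag(L_aa, L_bb). Second derivatives: L_aa(-3)=-216, L_aa(-1)=72, L_aa(0)=-108; L_bb(0)=2.
Local minima occur where both diagonal entries positive: (-1, 0). Count: 1.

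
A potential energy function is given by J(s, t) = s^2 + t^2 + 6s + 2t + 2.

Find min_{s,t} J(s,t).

J(s,t) separates as P(s) + Q(t) + 2, so its minimum is min P + min Q + 2.
P'(s) = 2s + 6 vanishes at s ∈ {-3}; Q'(t) = 2(t + 1) vanishes at t ∈ {-1}.
Local minima of P (where P''>0): P(-3)=-9. Local minima of Q: Q(-1)=-1.
So the global minimum of J is P(-3) + Q(-1) + 2 = -9 − 1 + 2 = -8, attained at (-3, -1).

-8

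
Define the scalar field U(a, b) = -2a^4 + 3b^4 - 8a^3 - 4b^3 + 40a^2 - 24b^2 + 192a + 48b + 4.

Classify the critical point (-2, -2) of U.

local minimum

The mixed partial ∂²U/∂a∂b is 0, so the Hessian at any point is diag(U_aa, U_bb) = diag(8(-3a^2 - 6a + 10), 12(3b^2 - 2b - 4)).
At (-2, -2): H = diag(80, 144).
Both eigenvalues are positive, so H is positive definite: a local minimum.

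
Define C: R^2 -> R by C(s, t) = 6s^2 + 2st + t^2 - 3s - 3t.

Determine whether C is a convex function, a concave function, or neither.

C is quadratic, so its Hessian is the constant matrix H = [[12, 2], [2, 2]].
det(H) = 20, tr(H) = 14.
det(H) > 0 and tr(H) > 0, so H is positive definite everywhere: convex.

convex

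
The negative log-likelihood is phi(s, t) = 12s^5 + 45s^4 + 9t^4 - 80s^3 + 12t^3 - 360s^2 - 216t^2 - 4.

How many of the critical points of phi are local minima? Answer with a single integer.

4

phi separates as a function of s plus a function of t, so ∇phi=0 decouples.
∂phi/∂s = 60s(s - 2)(s + 2)(s + 3) = 0 at s ∈ {-3, -2, 0, 2}; ∂phi/∂t = 36t(t - 3)(t + 4) = 0 at t ∈ {-4, 0, 3}.
The Hessian is diagonal: diag(phi_ss, phi_tt). Second derivatives: phi_ss(-3)=-900, phi_ss(-2)=480, phi_ss(0)=-720, phi_ss(2)=2400; phi_tt(-4)=1008, phi_tt(0)=-432, phi_tt(3)=756.
Local minima occur where both diagonal entries positive: (-2, -4), (-2, 3), (2, -4), (2, 3). Count: 4.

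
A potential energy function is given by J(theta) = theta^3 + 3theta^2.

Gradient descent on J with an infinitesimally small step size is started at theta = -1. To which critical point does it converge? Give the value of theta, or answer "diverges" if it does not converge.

J'(theta) = 3theta(theta + 2), so J'(-1) = -3.
Gradient descent moves in the -J' direction, i.e. theta is increasing.
The nearest critical point in that direction is theta = 0, where J'' = 6 > 0 (a local minimum). The iterate converges there.

0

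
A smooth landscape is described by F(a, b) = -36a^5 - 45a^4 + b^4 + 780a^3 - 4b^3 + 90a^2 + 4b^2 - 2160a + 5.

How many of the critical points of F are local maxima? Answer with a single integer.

2

F separates as a function of a plus a function of b, so ∇F=0 decouples.
∂F/∂a = -180(a - 3)(a - 1)(a + 1)(a + 4) = 0 at a ∈ {-4, -1, 1, 3}; ∂F/∂b = 4b(b - 2)(b - 1) = 0 at b ∈ {0, 1, 2}.
The Hessian is diagonal: diag(F_aa, F_bb). Second derivatives: F_aa(-4)=18900, F_aa(-1)=-4320, F_aa(1)=3600, F_aa(3)=-10080; F_bb(0)=8, F_bb(1)=-4, F_bb(2)=8.
Local maxima occur where both diagonal entries negative: (-1, 1), (3, 1). Count: 2.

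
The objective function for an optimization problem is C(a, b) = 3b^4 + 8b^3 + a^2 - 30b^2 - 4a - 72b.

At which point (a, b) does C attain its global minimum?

C(a,b) separates as P(a) + Q(b), so its minimum is min P + min Q.
P'(a) = 2a - 4 vanishes at a ∈ {2}; Q'(b) = 12(b - 2)(b + 1)(b + 3) vanishes at b ∈ {-3, -1, 2}.
Local minima of P (where P''>0): P(2)=-4. Local minima of Q: Q(-3)=-27, Q(2)=-152.
So the global minimum of C is P(2) + Q(2) = -4 − 152 = -156, attained at (2, 2).

(2, 2)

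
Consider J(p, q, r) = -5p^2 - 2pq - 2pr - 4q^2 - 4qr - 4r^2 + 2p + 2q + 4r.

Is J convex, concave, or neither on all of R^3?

J is quadratic, so its Hessian is the constant matrix H = [[-10, -2, -2], [-2, -8, -4], [-2, -4, -8]].
Leading principal minors: -10, 76, -448.
Signs alternate −, +, − ⇒ H ≺ 0 ⇒ concave.

concave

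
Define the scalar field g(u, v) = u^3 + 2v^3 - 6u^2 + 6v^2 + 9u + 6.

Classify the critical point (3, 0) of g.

local minimum

The mixed partial ∂²g/∂u∂v is 0, so the Hessian at any point is diag(g_uu, g_vv) = diag(6(u - 2), 12(v + 1)).
At (3, 0): H = diag(6, 12).
Both eigenvalues are positive, so H is positive definite: a local minimum.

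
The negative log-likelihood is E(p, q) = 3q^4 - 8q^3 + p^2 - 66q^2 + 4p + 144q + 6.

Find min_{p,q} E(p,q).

E(p,q) separates as A(p) + B(q) + 6, so its minimum is min A + min B + 6.
A'(p) = 2p + 4 vanishes at p ∈ {-2}; B'(q) = 12(q - 4)(q - 1)(q + 3) vanishes at q ∈ {-3, 1, 4}.
Local minima of A (where A''>0): A(-2)=-4. Local minima of B: B(-3)=-567, B(4)=-224.
So the global minimum of E is A(-2) + B(-3) + 6 = -4 − 567 + 6 = -565, attained at (-2, -3).

-565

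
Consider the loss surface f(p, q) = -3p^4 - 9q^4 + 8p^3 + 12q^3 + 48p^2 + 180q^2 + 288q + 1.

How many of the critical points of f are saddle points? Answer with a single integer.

f separates as a function of p plus a function of q, so ∇f=0 decouples.
∂f/∂p = -12p(p - 4)(p + 2) = 0 at p ∈ {-2, 0, 4}; ∂f/∂q = -36(q - 4)(q + 1)(q + 2) = 0 at q ∈ {-2, -1, 4}.
The Hessian is diagonal: diag(f_pp, f_qq). Second derivatives: f_pp(-2)=-144, f_pp(0)=96, f_pp(4)=-288; f_qq(-2)=-216, f_qq(-1)=180, f_qq(4)=-1080.
Saddle points occur where the two diagonal entries have opposite signs: (-2, -1), (0, -2), (0, 4), (4, -1). Count: 4.

4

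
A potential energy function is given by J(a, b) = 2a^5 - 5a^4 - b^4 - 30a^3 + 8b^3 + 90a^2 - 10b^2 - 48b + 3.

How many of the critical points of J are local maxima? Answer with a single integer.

J separates as a function of a plus a function of b, so ∇J=0 decouples.
∂J/∂a = 10a(a - 3)(a - 2)(a + 3) = 0 at a ∈ {-3, 0, 2, 3}; ∂J/∂b = -4(b - 4)(b - 3)(b + 1) = 0 at b ∈ {-1, 3, 4}.
The Hessian is diagonal: diag(J_aa, J_bb). Second derivatives: J_aa(-3)=-900, J_aa(0)=180, J_aa(2)=-100, J_aa(3)=180; J_bb(-1)=-80, J_bb(3)=16, J_bb(4)=-20.
Local maxima occur where both diagonal entries negative: (-3, -1), (-3, 4), (2, -1), (2, 4). Count: 4.

4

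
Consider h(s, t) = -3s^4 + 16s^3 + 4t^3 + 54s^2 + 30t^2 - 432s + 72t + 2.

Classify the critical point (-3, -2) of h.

saddle point

The mixed partial ∂²h/∂s∂t is 0, so the Hessian at any point is diag(h_ss, h_tt) = diag(12(-3s^2 + 8s + 9), 12(2t + 5)).
At (-3, -2): H = diag(-504, 12).
The eigenvalues have opposite signs, so H is indefinite: a saddle point.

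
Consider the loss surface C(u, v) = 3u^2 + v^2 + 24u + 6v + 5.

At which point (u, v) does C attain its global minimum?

(-4, -3)

C(u,v) separates as P(u) + Q(v) + 5, so its minimum is min P + min Q + 5.
P'(u) = 6u + 24 vanishes at u ∈ {-4}; Q'(v) = 2v + 6 vanishes at v ∈ {-3}.
Local minima of P (where P''>0): P(-4)=-48. Local minima of Q: Q(-3)=-9.
So the global minimum of C is P(-4) + Q(-3) + 5 = -48 − 9 + 5 = -52, attained at (-4, -3).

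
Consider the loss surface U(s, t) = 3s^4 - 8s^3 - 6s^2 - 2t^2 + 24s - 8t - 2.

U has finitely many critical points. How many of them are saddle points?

U separates as a function of s plus a function of t, so ∇U=0 decouples.
∂U/∂s = 12(s - 2)(s - 1)(s + 1) = 0 at s ∈ {-1, 1, 2}; ∂U/∂t = -4(t + 2) = 0 at t ∈ {-2}.
The Hessian is diagonal: diag(U_ss, U_tt). Second derivatives: U_ss(-1)=72, U_ss(1)=-24, U_ss(2)=36; U_tt(-2)=-4.
Saddle points occur where the two diagonal entries have opposite signs: (-1, -2), (2, -2). Count: 2.

2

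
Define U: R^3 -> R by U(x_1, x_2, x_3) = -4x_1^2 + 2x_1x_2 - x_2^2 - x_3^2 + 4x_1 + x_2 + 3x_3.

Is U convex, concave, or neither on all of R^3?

U is quadratic, so its Hessian is the constant matrix H = [[-8, 2, 0], [2, -2, 0], [0, 0, -2]].
Leading principal minors: -8, 12, -24.
Signs alternate −, +, − ⇒ H ≺ 0 ⇒ concave.

concave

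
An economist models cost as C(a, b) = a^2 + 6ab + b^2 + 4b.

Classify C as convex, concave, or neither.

C is quadratic, so its Hessian is the constant matrix H = [[2, 6], [6, 2]].
det(H) = -32, tr(H) = 4.
det(H) < 0, so H is indefinite: neither convex nor concave.

neither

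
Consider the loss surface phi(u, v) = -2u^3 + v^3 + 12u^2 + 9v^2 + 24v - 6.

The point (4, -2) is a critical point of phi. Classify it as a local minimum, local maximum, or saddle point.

saddle point

The mixed partial ∂²phi/∂u∂v is 0, so the Hessian at any point is diag(phi_uu, phi_vv) = diag(12(-u + 2), 6(v + 3)).
At (4, -2): H = diag(-24, 6).
The eigenvalues have opposite signs, so H is indefinite: a saddle point.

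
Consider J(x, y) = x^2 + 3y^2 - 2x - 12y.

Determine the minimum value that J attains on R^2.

J(x,y) separates as P(x) + Q(y), so its minimum is min P + min Q.
P'(x) = 2x - 2 vanishes at x ∈ {1}; Q'(y) = 6y - 12 vanishes at y ∈ {2}.
Local minima of P (where P''>0): P(1)=-1. Local minima of Q: Q(2)=-12.
So the global minimum of J is P(1) + Q(2) = -1 − 12 = -13, attained at (1, 2).

-13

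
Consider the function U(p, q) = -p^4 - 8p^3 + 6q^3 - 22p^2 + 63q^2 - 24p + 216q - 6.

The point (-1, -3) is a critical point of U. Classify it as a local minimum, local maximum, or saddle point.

saddle point

The mixed partial ∂²U/∂p∂q is 0, so the Hessian at any point is diag(U_pp, U_qq) = diag(-4(3p^2 + 12p + 11), 18(2q + 7)).
At (-1, -3): H = diag(-8, 18).
The eigenvalues have opposite signs, so H is indefinite: a saddle point.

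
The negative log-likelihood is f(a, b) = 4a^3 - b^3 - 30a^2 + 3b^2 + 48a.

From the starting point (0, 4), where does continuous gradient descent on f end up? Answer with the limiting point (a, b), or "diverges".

f is separable, so gradient descent decouples: a follows -∂f/∂a, b follows -∂f/∂b.
∂f/∂a = 12(a - 4)(a - 1); at a=0 this is 48, so a decreases.
∂f/∂b = -3b(b - 2); at b=4 this is -24, so b increases.
The a-coordinate has no critical point in that direction and runs off to infinity.

diverges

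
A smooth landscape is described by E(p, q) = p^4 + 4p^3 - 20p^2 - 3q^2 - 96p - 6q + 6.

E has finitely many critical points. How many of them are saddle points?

E separates as a function of p plus a function of q, so ∇E=0 decouples.
∂E/∂p = 4(p - 3)(p + 2)(p + 4) = 0 at p ∈ {-4, -2, 3}; ∂E/∂q = -6(q + 1) = 0 at q ∈ {-1}.
The Hessian is diagonal: diag(E_pp, E_qq). Second derivatives: E_pp(-4)=56, E_pp(-2)=-40, E_pp(3)=140; E_qq(-1)=-6.
Saddle points occur where the two diagonal entries have opposite signs: (-4, -1), (3, -1). Count: 2.

2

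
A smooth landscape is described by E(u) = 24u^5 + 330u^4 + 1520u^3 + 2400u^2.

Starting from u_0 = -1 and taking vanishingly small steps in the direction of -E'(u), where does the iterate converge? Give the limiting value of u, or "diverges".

0

E'(u) = 120u(u + 2)(u + 4)(u + 5), so E'(-1) = -1440.
Gradient descent moves in the -E' direction, i.e. u is increasing.
The nearest critical point in that direction is u = 0, where E'' = 4800 > 0 (a local minimum). The iterate converges there.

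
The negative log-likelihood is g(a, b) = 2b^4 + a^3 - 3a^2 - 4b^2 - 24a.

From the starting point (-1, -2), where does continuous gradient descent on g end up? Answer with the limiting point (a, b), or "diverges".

(4, -1)

g is separable, so gradient descent decouples: a follows -∂g/∂a, b follows -∂g/∂b.
∂g/∂a = 3(a - 4)(a + 2); at a=-1 this is -15, so a increases.
∂g/∂b = 8b(b - 1)(b + 1); at b=-2 this is -48, so b increases.
a converges to its nearest critical value 4 (a local min of the a-part); b converges to -1. The iterate converges to (4, -1).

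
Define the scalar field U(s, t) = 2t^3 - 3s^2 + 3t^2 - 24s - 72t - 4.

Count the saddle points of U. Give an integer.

U separates as a function of s plus a function of t, so ∇U=0 decouples.
∂U/∂s = -6(s + 4) = 0 at s ∈ {-4}; ∂U/∂t = 6(t - 3)(t + 4) = 0 at t ∈ {-4, 3}.
The Hessian is diagonal: diag(U_ss, U_tt). Second derivatives: U_ss(-4)=-6; U_tt(-4)=-42, U_tt(3)=42.
Saddle points occur where the two diagonal entries have opposite signs: (-4, 3). Count: 1.

1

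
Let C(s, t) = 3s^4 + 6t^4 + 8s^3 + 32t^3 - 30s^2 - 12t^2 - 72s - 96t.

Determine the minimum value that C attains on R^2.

C(s,t) separates as P(s) + Q(t), so its minimum is min P + min Q.
P'(s) = 12(s - 2)(s + 1)(s + 3) vanishes at s ∈ {-3, -1, 2}; Q'(t) = 24(t - 1)(t + 1)(t + 4) vanishes at t ∈ {-4, -1, 1}.
Local minima of P (where P''>0): P(-3)=-27, P(2)=-152. Local minima of Q: Q(-4)=-320, Q(1)=-70.
So the global minimum of C is P(2) + Q(-4) = -152 − 320 = -472, attained at (2, -4).

-472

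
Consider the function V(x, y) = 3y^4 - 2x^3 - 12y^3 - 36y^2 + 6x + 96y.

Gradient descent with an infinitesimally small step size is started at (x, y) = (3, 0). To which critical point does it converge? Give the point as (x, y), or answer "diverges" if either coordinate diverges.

diverges

V is separable, so gradient descent decouples: x follows -∂V/∂x, y follows -∂V/∂y.
∂V/∂x = -6(x - 1)(x + 1); at x=3 this is -48, so x increases.
∂V/∂y = 12(y - 4)(y - 1)(y + 2); at y=0 this is 96, so y decreases.
The x-coordinate has no critical point in that direction and runs off to infinity.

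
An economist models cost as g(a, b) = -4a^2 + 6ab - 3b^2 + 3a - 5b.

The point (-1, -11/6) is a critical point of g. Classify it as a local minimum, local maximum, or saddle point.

The Hessian of g is constant: H = [[-8, 6], [6, -6]].
det(H) = (-8)·(-6) − 6² = 12.
det(H) > 0 and tr(H) = -14 < 0, so H is negative definite and the point is a local maximum.

local maximum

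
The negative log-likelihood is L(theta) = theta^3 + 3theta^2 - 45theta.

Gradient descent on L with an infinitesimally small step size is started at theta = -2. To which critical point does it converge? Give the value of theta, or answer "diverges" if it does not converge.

L'(theta) = 3(theta - 3)(theta + 5), so L'(-2) = -45.
Gradient descent moves in the -L' direction, i.e. theta is increasing.
The nearest critical point in that direction is theta = 3, where L'' = 24 > 0 (a local minimum). The iterate converges there.

3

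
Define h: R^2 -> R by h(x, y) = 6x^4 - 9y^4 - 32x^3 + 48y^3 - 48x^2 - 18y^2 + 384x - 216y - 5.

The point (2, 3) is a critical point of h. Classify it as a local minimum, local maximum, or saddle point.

The mixed partial ∂²h/∂x∂y is 0, so the Hessian at any point is diag(h_xx, h_yy) = diag(24(3x^2 - 8x - 4), 36(-3y^2 + 8y - 1)).
At (2, 3): H = diag(-192, -144).
Both eigenvalues are negative, so H is negative definite: a local maximum.

local maximum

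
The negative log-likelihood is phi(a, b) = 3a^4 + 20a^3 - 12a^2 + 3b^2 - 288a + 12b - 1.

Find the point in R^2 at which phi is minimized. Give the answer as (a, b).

phi(a,b) separates as P(a) + Q(b) − 1, so its minimum is min P + min Q − 1.
P'(a) = 12(a - 2)(a + 3)(a + 4) vanishes at a ∈ {-4, -3, 2}; Q'(b) = 6b + 12 vanishes at b ∈ {-2}.
Local minima of P (where P''>0): P(-4)=448, P(2)=-416. Local minima of Q: Q(-2)=-12.
So the global minimum of phi is P(2) + Q(-2) − 1 = -416 − 12 − 1 = -429, attained at (2, -2).

(2, -2)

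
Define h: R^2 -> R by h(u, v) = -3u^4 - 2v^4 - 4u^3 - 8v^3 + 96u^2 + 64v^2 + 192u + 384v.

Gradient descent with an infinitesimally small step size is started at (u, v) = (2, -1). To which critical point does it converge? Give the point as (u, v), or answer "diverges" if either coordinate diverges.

h is separable, so gradient descent decouples: u follows -∂h/∂u, v follows -∂h/∂v.
∂h/∂u = -12(u - 4)(u + 1)(u + 4); at u=2 this is 432, so u decreases.
∂h/∂v = -8(v - 4)(v + 3)(v + 4); at v=-1 this is 240, so v decreases.
u converges to its nearest critical value -1 (a local min of the u-part); v converges to -3. The iterate converges to (-1, -3).

(-1, -3)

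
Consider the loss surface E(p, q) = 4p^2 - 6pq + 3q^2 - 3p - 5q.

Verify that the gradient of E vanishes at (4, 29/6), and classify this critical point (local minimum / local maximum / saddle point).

local minimum

∇E = (8p - 6q - 3, -6p + 6q - 5); substituting (4, 29/6) gives ∇E = (0, 0), so (4, 29/6) is indeed a critical point.
The Hessian of E is constant: H = [[8, -6], [-6, 6]].
det(H) = 8·6 − (-6)² = 12.
det(H) > 0 and tr(H) = 14 > 0, so H is positive definite and the point is a local minimum.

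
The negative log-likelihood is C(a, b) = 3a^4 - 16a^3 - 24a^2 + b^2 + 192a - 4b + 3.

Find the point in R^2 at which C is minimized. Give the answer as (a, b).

(-2, 2)

C(a,b) separates as P(a) + Q(b) + 3, so its minimum is min P + min Q + 3.
P'(a) = 12(a - 4)(a - 2)(a + 2) vanishes at a ∈ {-2, 2, 4}; Q'(b) = 2b - 4 vanishes at b ∈ {2}.
Local minima of P (where P''>0): P(-2)=-304, P(4)=128. Local minima of Q: Q(2)=-4.
So the global minimum of C is P(-2) + Q(2) + 3 = -304 − 4 + 3 = -305, attained at (-2, 2).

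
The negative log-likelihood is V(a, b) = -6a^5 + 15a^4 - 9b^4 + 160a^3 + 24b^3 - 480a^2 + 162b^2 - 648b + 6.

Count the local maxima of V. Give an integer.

V separates as a function of a plus a function of b, so ∇V=0 decouples.
∂V/∂a = -30a(a - 4)(a - 2)(a + 4) = 0 at a ∈ {-4, 0, 2, 4}; ∂V/∂b = -36(b - 3)(b - 2)(b + 3) = 0 at b ∈ {-3, 2, 3}.
The Hessian is diagonal: diag(V_aa, V_bb). Second derivatives: V_aa(-4)=5760, V_aa(0)=-960, V_aa(2)=720, V_aa(4)=-1920; V_bb(-3)=-1080, V_bb(2)=180, V_bb(3)=-216.
Local maxima occur where both diagonal entries negative: (0, -3), (0, 3), (4, -3), (4, 3). Count: 4.

4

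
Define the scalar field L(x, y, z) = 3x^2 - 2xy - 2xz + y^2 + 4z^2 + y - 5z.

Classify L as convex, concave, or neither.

L is quadratic, so its Hessian is the constant matrix H = [[6, -2, -2], [-2, 2, 0], [-2, 0, 8]].
Leading principal minors: 6, 8, 56.
All positive ⇒ H ≻ 0 ⇒ convex.

convex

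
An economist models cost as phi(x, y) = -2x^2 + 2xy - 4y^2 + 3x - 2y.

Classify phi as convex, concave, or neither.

phi is quadratic, so its Hessian is the constant matrix H = [[-4, 2], [2, -8]].
det(H) = 28, tr(H) = -12.
det(H) > 0 and tr(H) < 0, so H is negative definite everywhere: concave.

concave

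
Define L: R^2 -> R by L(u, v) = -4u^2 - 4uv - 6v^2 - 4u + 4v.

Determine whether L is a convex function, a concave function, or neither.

L is quadratic, so its Hessian is the constant matrix H = [[-8, -4], [-4, -12]].
det(H) = 80, tr(H) = -20.
det(H) > 0 and tr(H) < 0, so H is negative definite everywhere: concave.

concave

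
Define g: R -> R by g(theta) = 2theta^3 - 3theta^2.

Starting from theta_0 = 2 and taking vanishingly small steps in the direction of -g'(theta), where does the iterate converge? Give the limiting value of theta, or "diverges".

g'(theta) = 6theta(theta - 1), so g'(2) = 12.
Gradient descent moves in the -g' direction, i.e. theta is decreasing.
The nearest critical point in that direction is theta = 1, where g'' = 6 > 0 (a local minimum). The iterate converges there.

1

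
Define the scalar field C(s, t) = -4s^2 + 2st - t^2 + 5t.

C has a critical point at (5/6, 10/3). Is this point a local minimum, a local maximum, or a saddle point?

local maximum

The Hessian of C is constant: H = [[-8, 2], [2, -2]].
det(H) = (-8)·(-2) − 2² = 12.
det(H) > 0 and tr(H) = -10 < 0, so H is negative definite and the point is a local maximum.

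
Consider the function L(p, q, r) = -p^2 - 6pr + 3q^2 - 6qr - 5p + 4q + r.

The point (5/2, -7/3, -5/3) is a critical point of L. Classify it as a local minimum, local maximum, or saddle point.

saddle point

The Hessian is constant: H = [[-2, 0, -6], [0, 6, -6], [-6, -6, 0]].
Leading principal minors: Δ₁ = -2, Δ₂ = -12, Δ₃ = -144.
The minors fit neither the all-positive nor the alternating-sign pattern, so H is indefinite: a saddle point.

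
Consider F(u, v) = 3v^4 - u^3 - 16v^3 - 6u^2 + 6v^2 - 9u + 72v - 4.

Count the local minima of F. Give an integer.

F separates as a function of u plus a function of v, so ∇F=0 decouples.
∂F/∂u = -3(u + 1)(u + 3) = 0 at u ∈ {-3, -1}; ∂F/∂v = 12(v - 3)(v - 2)(v + 1) = 0 at v ∈ {-1, 2, 3}.
The Hessian is diagonal: diag(F_uu, F_vv). Second derivatives: F_uu(-3)=6, F_uu(-1)=-6; F_vv(-1)=144, F_vv(2)=-36, F_vv(3)=48.
Local minima occur where both diagonal entries positive: (-3, -1), (-3, 3). Count: 2.

2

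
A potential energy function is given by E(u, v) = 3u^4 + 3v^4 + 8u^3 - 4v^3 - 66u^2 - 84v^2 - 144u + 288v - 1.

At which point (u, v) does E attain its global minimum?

(3, -4)

E(u,v) separates as P(u) + Q(v) − 1, so its minimum is min P + min Q − 1.
P'(u) = 12(u - 3)(u + 1)(u + 4) vanishes at u ∈ {-4, -1, 3}; Q'(v) = 12(v - 3)(v - 2)(v + 4) vanishes at v ∈ {-4, 2, 3}.
Local minima of P (where P''>0): P(-4)=-224, P(3)=-567. Local minima of Q: Q(-4)=-1472, Q(3)=243.
So the global minimum of E is P(3) + Q(-4) − 1 = -567 − 1472 − 1 = -2040, attained at (3, -4).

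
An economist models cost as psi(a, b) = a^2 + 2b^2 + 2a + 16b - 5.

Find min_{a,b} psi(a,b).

-38

psi(a,b) separates as P(a) + Q(b) − 5, so its minimum is min P + min Q − 5.
P'(a) = 2a + 2 vanishes at a ∈ {-1}; Q'(b) = 4b + 16 vanishes at b ∈ {-4}.
Local minima of P (where P''>0): P(-1)=-1. Local minima of Q: Q(-4)=-32.
So the global minimum of psi is P(-1) + Q(-4) − 5 = -1 − 32 − 5 = -38, attained at (-1, -4).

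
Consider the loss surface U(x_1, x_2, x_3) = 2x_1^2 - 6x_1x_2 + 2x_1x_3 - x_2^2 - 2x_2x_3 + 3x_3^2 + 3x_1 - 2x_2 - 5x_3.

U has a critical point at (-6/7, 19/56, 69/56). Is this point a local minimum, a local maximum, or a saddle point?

The Hessian is constant: H = [[4, -6, 2], [-6, -2, -2], [2, -2, 6]].
Leading principal minors: Δ₁ = 4, Δ₂ = -44, Δ₃ = -224.
The minors fit neither the all-positive nor the alternating-sign pattern, so H is indefinite: a saddle point.

saddle point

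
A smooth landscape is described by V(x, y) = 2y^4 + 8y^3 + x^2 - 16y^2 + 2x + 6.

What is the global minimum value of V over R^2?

-251

V(x,y) separates as P(x) + Q(y) + 6, so its minimum is min P + min Q + 6.
P'(x) = 2x + 2 vanishes at x ∈ {-1}; Q'(y) = 8y(y - 1)(y + 4) vanishes at y ∈ {-4, 0, 1}.
Local minima of P (where P''>0): P(-1)=-1. Local minima of Q: Q(-4)=-256, Q(1)=-6.
So the global minimum of V is P(-1) + Q(-4) + 6 = -1 − 256 + 6 = -251, attained at (-1, -4).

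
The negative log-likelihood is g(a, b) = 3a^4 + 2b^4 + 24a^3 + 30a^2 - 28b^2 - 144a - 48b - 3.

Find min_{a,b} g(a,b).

g(a,b) separates as P(a) + Q(b) − 3, so its minimum is min P + min Q − 3.
P'(a) = 12(a - 1)(a + 3)(a + 4) vanishes at a ∈ {-4, -3, 1}; Q'(b) = 8(b - 3)(b + 1)(b + 2) vanishes at b ∈ {-2, -1, 3}.
Local minima of P (where P''>0): P(-4)=288, P(1)=-87. Local minima of Q: Q(-2)=16, Q(3)=-234.
So the global minimum of g is P(1) + Q(3) − 3 = -87 − 234 − 3 = -324, attained at (1, 3).

-324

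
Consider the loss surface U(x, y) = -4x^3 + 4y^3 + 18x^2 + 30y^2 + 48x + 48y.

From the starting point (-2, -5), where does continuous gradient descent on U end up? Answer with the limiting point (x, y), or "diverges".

U is separable, so gradient descent decouples: x follows -∂U/∂x, y follows -∂U/∂y.
∂U/∂x = -12(x - 4)(x + 1); at x=-2 this is -72, so x increases.
∂U/∂y = 12(y + 1)(y + 4); at y=-5 this is 48, so y decreases.
The y-coordinate has no critical point in that direction and runs off to infinity.

diverges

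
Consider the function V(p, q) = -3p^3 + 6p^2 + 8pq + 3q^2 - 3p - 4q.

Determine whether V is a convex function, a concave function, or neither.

neither

The term -3p^3 is cubic, so the Hessian is not constant.
∂²V/∂p² = -18p + 12, which takes both signs as p varies (negative for sufficiently large p). A diagonal entry of the Hessian changing sign means the Hessian is neither positive- nor negative-semidefinite on all of R^2.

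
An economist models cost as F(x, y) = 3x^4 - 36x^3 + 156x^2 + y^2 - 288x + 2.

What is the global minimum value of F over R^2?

-190

F(x,y) separates as P(x) + Q(y) + 2, so its minimum is min P + min Q + 2.
P'(x) = 12(x - 4)(x - 3)(x - 2) vanishes at x ∈ {2, 3, 4}; Q'(y) = 2y vanishes at y ∈ {0}.
Local minima of P (where P''>0): P(2)=-192, P(4)=-192. Local minima of Q: Q(0)=0.
So the global minimum of F is P(2) + Q(0) + 2 = -192 + 0 + 2 = -190, attained at (2, 0).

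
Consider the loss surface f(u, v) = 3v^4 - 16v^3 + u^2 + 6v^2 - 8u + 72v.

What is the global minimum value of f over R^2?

f(u,v) separates as P(u) + Q(v), so its minimum is min P + min Q.
P'(u) = 2u - 8 vanishes at u ∈ {4}; Q'(v) = 12(v - 3)(v - 2)(v + 1) vanishes at v ∈ {-1, 2, 3}.
Local minima of P (where P''>0): P(4)=-16. Local minima of Q: Q(-1)=-47, Q(3)=81.
So the global minimum of f is P(4) + Q(-1) = -16 − 47 = -63, attained at (4, -1).

-63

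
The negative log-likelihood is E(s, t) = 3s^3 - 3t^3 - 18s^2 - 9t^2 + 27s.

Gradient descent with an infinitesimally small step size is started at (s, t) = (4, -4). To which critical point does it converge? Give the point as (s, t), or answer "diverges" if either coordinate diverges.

E is separable, so gradient descent decouples: s follows -∂E/∂s, t follows -∂E/∂t.
∂E/∂s = 9(s - 3)(s - 1); at s=4 this is 27, so s decreases.
∂E/∂t = -9t(t + 2); at t=-4 this is -72, so t increases.
s converges to its nearest critical value 3 (a local min of the s-part); t converges to -2. The iterate converges to (3, -2).

(3, -2)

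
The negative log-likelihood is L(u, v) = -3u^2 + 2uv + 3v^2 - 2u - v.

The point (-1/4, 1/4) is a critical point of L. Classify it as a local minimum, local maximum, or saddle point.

saddle point

The Hessian of L is constant: H = [[-6, 2], [2, 6]].
det(H) = (-6)·6 − 2² = -40.
Since det(H) < 0, H is indefinite and the critical point is a saddle point.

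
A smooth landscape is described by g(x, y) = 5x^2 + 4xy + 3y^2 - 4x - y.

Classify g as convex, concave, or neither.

g is quadratic, so its Hessian is the constant matrix H = [[10, 4], [4, 6]].
det(H) = 44, tr(H) = 16.
det(H) > 0 and tr(H) > 0, so H is positive definite everywhere: convex.

convex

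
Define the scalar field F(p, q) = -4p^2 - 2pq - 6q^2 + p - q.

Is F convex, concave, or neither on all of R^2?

F is quadratic, so its Hessian is the constant matrix H = [[-8, -2], [-2, -12]].
det(H) = 92, tr(H) = -20.
det(H) > 0 and tr(H) < 0, so H is negative definite everywhere: concave.

concave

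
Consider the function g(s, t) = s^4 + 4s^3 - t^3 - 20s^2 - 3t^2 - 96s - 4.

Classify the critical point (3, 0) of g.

saddle point

The mixed partial ∂²g/∂s∂t is 0, so the Hessian at any point is diag(g_ss, g_tt) = diag(4(3s^2 + 6s - 10), -6(t + 1)).
At (3, 0): H = diag(140, -6).
The eigenvalues have opposite signs, so H is indefinite: a saddle point.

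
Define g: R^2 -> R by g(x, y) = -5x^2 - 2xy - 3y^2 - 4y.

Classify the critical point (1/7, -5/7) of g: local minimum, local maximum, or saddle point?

local maximum

The Hessian of g is constant: H = [[-10, -2], [-2, -6]].
det(H) = (-10)·(-6) − (-2)² = 56.
det(H) > 0 and tr(H) = -16 < 0, so H is negative definite and the point is a local maximum.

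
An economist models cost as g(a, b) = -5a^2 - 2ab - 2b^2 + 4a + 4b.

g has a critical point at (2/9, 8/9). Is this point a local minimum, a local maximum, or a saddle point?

The Hessian of g is constant: H = [[-10, -2], [-2, -4]].
det(H) = (-10)·(-4) − (-2)² = 36.
det(H) > 0 and tr(H) = -14 < 0, so H is negative definite and the point is a local maximum.

local maximum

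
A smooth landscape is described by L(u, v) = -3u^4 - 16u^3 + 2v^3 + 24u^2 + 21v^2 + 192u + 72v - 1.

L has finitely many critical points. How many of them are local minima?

1

L separates as a function of u plus a function of v, so ∇L=0 decouples.
∂L/∂u = -12(u - 2)(u + 2)(u + 4) = 0 at u ∈ {-4, -2, 2}; ∂L/∂v = 6(v + 3)(v + 4) = 0 at v ∈ {-4, -3}.
The Hessian is diagonal: diag(L_uu, L_vv). Second derivatives: L_uu(-4)=-144, L_uu(-2)=96, L_uu(2)=-288; L_vv(-4)=-6, L_vv(-3)=6.
Local minima occur where both diagonal entries positive: (-2, -3). Count: 1.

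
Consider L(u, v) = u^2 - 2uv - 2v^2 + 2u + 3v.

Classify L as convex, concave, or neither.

L is quadratic, so its Hessian is the constant matrix H = [[2, -2], [-2, -4]].
det(H) = -12, tr(H) = -2.
det(H) < 0, so H is indefinite: neither convex nor concave.

neither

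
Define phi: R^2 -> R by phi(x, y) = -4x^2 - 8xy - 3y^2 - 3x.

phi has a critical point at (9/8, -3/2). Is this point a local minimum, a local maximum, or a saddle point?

saddle point

The Hessian of phi is constant: H = [[-8, -8], [-8, -6]].
det(H) = (-8)·(-6) − (-8)² = -16.
Since det(H) < 0, H is indefinite and the critical point is a saddle point.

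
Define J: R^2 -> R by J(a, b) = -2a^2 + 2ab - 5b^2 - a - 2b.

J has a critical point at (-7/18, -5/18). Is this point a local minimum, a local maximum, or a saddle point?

local maximum

The Hessian of J is constant: H = [[-4, 2], [2, -10]].
det(H) = (-4)·(-10) − 2² = 36.
det(H) > 0 and tr(H) = -14 < 0, so H is negative definite and the point is a local maximum.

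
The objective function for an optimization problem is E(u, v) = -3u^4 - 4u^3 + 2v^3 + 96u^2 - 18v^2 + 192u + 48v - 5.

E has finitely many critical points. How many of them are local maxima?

2

E separates as a function of u plus a function of v, so ∇E=0 decouples.
∂E/∂u = -12(u - 4)(u + 1)(u + 4) = 0 at u ∈ {-4, -1, 4}; ∂E/∂v = 6(v - 4)(v - 2) = 0 at v ∈ {2, 4}.
The Hessian is diagonal: diag(E_uu, E_vv). Second derivatives: E_uu(-4)=-288, E_uu(-1)=180, E_uu(4)=-480; E_vv(2)=-12, E_vv(4)=12.
Local maxima occur where both diagonal entries negative: (-4, 2), (4, 2). Count: 2.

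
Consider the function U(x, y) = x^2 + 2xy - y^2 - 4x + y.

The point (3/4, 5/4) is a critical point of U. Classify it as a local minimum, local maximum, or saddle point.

The Hessian of U is constant: H = [[2, 2], [2, -2]].
det(H) = 2·(-2) − 2² = -8.
Since det(H) < 0, H is indefinite and the critical point is a saddle point.

saddle point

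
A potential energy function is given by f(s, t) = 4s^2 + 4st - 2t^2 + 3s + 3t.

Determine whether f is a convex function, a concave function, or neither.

f is quadratic, so its Hessian is the constant matrix H = [[8, 4], [4, -4]].
det(H) = -48, tr(H) = 4.
det(H) < 0, so H is indefinite: neither convex nor concave.

neither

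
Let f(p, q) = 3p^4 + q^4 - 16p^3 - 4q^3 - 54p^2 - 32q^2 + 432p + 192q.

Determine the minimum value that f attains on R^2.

f(p,q) separates as A(p) + B(q), so its minimum is min A + min B.
A'(p) = 12(p - 4)(p - 3)(p + 3) vanishes at p ∈ {-3, 3, 4}; B'(q) = 4(q - 4)(q - 3)(q + 4) vanishes at q ∈ {-4, 3, 4}.
Local minima of A (where A''>0): A(-3)=-1107, A(4)=608. Local minima of B: B(-4)=-768, B(4)=256.
So the global minimum of f is A(-3) + B(-4) = -1107 − 768 = -1875, attained at (-3, -4).

-1875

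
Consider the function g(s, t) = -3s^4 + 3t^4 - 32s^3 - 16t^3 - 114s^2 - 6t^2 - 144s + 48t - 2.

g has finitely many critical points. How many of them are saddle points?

5

g separates as a function of s plus a function of t, so ∇g=0 decouples.
∂g/∂s = -12(s + 1)(s + 3)(s + 4) = 0 at s ∈ {-4, -3, -1}; ∂g/∂t = 12(t - 4)(t - 1)(t + 1) = 0 at t ∈ {-1, 1, 4}.
The Hessian is diagonal: diag(g_ss, g_tt). Second derivatives: g_ss(-4)=-36, g_ss(-3)=24, g_ss(-1)=-72; g_tt(-1)=120, g_tt(1)=-72, g_tt(4)=180.
Saddle points occur where the two diagonal entries have opposite signs: (-4, -1), (-4, 4), (-3, 1), (-1, -1), (-1, 4). Count: 5.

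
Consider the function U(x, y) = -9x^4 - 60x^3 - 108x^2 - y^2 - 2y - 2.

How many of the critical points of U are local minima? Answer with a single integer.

U separates as a function of x plus a function of y, so ∇U=0 decouples.
∂U/∂x = -36x(x + 2)(x + 3) = 0 at x ∈ {-3, -2, 0}; ∂U/∂y = -2(y + 1) = 0 at y ∈ {-1}.
The Hessian is diagonal: diag(U_xx, U_yy). Second derivatives: U_xx(-3)=-108, U_xx(-2)=72, U_xx(0)=-216; U_yy(-1)=-2.
Local minima occur where both diagonal entries positive: none. Count: 0.

0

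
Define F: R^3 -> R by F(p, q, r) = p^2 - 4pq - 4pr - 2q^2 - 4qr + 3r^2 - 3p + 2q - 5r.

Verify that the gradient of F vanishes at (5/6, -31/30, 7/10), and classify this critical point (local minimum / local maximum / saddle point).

saddle point

∇F = (2p - 4q - 4r - 3, -4p - 4q - 4r + 2, -4p - 4q + 6r - 5); substituting (5/6, -31/30, 7/10) gives ∇F = (0, 0, 0), so (5/6, -31/30, 7/10) is indeed a critical point.
The Hessian is constant: H = [[2, -4, -4], [-4, -4, -4], [-4, -4, 6]].
Leading principal minors: Δ₁ = 2, Δ₂ = -24, Δ₃ = -240.
The minors fit neither the all-positive nor the alternating-sign pattern, so H is indefinite: a saddle point.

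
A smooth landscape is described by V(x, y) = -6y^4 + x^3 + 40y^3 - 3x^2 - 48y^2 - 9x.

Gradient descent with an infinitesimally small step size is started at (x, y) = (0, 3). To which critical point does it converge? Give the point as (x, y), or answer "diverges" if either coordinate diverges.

V is separable, so gradient descent decouples: x follows -∂V/∂x, y follows -∂V/∂y.
∂V/∂x = 3(x - 3)(x + 1); at x=0 this is -9, so x increases.
∂V/∂y = -24y(y - 4)(y - 1); at y=3 this is 144, so y decreases.
x converges to its nearest critical value 3 (a local min of the x-part); y converges to 1. The iterate converges to (3, 1).

(3, 1)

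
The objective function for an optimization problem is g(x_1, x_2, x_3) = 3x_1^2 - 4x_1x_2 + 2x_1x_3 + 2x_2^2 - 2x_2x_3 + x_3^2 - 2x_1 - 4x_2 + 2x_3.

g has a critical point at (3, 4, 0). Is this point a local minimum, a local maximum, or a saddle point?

The Hessian is constant: H = [[6, -4, 2], [-4, 4, -2], [2, -2, 2]].
Leading principal minors: Δ₁ = 6, Δ₂ = 8, Δ₃ = 8.
All leading minors are positive, so H is positive definite: a local minimum.

local minimum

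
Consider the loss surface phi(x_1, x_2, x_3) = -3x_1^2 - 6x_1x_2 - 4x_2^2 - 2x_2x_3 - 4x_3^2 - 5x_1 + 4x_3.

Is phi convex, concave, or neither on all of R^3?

phi is quadratic, so its Hessian is the constant matrix H = [[-6, -6, 0], [-6, -8, -2], [0, -2, -8]].
Leading principal minors: -6, 12, -72.
Signs alternate −, +, − ⇒ H ≺ 0 ⇒ concave.

concave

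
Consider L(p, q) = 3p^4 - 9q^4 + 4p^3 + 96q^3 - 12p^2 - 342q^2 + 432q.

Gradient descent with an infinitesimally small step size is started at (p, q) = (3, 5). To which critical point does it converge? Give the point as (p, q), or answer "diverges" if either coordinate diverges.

diverges

L is separable, so gradient descent decouples: p follows -∂L/∂p, q follows -∂L/∂q.
∂L/∂p = 12p(p - 1)(p + 2); at p=3 this is 360, so p decreases.
∂L/∂q = -36(q - 4)(q - 3)(q - 1); at q=5 this is -288, so q increases.
The q-coordinate has no critical point in that direction and runs off to infinity.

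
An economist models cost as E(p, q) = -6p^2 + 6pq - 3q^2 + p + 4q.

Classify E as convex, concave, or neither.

E is quadratic, so its Hessian is the constant matrix H = [[-12, 6], [6, -6]].
det(H) = 36, tr(H) = -18.
det(H) > 0 and tr(H) < 0, so H is negative definite everywhere: concave.

concave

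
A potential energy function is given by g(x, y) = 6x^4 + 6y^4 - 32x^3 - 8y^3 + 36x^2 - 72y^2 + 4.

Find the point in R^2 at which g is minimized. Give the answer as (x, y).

(3, 3)

g(x,y) separates as P(x) + Q(y) + 4, so its minimum is min P + min Q + 4.
P'(x) = 24x(x - 3)(x - 1) vanishes at x ∈ {0, 1, 3}; Q'(y) = 24y(y - 3)(y + 2) vanishes at y ∈ {-2, 0, 3}.
Local minima of P (where P''>0): P(0)=0, P(3)=-54. Local minima of Q: Q(-2)=-128, Q(3)=-378.
So the global minimum of g is P(3) + Q(3) + 4 = -54 − 378 + 4 = -428, attained at (3, 3).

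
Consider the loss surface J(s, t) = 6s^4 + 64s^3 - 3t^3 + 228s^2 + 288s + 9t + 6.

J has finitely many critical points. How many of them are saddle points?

3

J separates as a function of s plus a function of t, so ∇J=0 decouples.
∂J/∂s = 24(s + 1)(s + 3)(s + 4) = 0 at s ∈ {-4, -3, -1}; ∂J/∂t = -9(t - 1)(t + 1) = 0 at t ∈ {-1, 1}.
The Hessian is diagonal: diag(J_ss, J_tt). Second derivatives: J_ss(-4)=72, J_ss(-3)=-48, J_ss(-1)=144; J_tt(-1)=18, J_tt(1)=-18.
Saddle points occur where the two diagonal entries have opposite signs: (-4, 1), (-3, -1), (-1, 1). Count: 3.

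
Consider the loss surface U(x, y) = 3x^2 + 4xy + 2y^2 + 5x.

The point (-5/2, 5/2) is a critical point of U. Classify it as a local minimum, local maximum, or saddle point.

The Hessian of U is constant: H = [[6, 4], [4, 4]].
det(H) = 6·4 − 4² = 8.
det(H) > 0 and tr(H) = 10 > 0, so H is positive definite and the point is a local minimum.

local minimum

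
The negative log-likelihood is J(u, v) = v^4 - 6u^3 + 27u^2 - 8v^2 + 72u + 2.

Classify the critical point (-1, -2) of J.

local minimum

The mixed partial ∂²J/∂u∂v is 0, so the Hessian at any point is diag(J_uu, J_vv) = diag(18(-2u + 3), 4(3v^2 - 4)).
At (-1, -2): H = diag(90, 32).
Both eigenvalues are positive, so H is positive definite: a local minimum.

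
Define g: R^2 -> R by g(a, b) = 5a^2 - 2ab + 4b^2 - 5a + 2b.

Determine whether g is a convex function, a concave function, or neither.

g is quadratic, so its Hessian is the constant matrix H = [[10, -2], [-2, 8]].
det(H) = 76, tr(H) = 18.
det(H) > 0 and tr(H) > 0, so H is positive definite everywhere: convex.

convex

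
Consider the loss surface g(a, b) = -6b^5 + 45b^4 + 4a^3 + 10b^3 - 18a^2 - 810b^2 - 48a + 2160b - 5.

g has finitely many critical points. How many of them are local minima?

g separates as a function of a plus a function of b, so ∇g=0 decouples.
∂g/∂a = 12(a - 4)(a + 1) = 0 at a ∈ {-1, 4}; ∂g/∂b = -30(b - 4)(b - 3)(b - 2)(b + 3) = 0 at b ∈ {-3, 2, 3, 4}.
The Hessian is diagonal: diag(g_aa, g_bb). Second derivatives: g_aa(-1)=-60, g_aa(4)=60; g_bb(-3)=6300, g_bb(2)=-300, g_bb(3)=180, g_bb(4)=-420.
Local minima occur where both diagonal entries positive: (4, -3), (4, 3). Count: 2.

2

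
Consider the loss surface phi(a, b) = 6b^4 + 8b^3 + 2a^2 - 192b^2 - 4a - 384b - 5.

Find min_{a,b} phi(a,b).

-2567

phi(a,b) separates as P(a) + Q(b) − 5, so its minimum is min P + min Q − 5.
P'(a) = 4a - 4 vanishes at a ∈ {1}; Q'(b) = 24(b - 4)(b + 1)(b + 4) vanishes at b ∈ {-4, -1, 4}.
Local minima of P (where P''>0): P(1)=-2. Local minima of Q: Q(-4)=-512, Q(4)=-2560.
So the global minimum of phi is P(1) + Q(4) − 5 = -2 − 2560 − 5 = -2567, attained at (1, 4).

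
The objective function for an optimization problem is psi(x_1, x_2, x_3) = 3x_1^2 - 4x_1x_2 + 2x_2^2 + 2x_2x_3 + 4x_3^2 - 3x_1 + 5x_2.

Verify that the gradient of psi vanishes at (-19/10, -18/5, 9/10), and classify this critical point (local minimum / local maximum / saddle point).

local minimum

∇psi = (6x_1 - 4x_2 - 3, -4x_1 + 4x_2 + 2x_3 + 5, 2x_2 + 8x_3); substituting (-19/10, -18/5, 9/10) gives ∇psi = (0, 0, 0), so (-19/10, -18/5, 9/10) is indeed a critical point.
The Hessian is constant: H = [[6, -4, 0], [-4, 4, 2], [0, 2, 8]].
Leading principal minors: Δ₁ = 6, Δ₂ = 8, Δ₃ = 40.
All leading minors are positive, so H is positive definite: a local minimum.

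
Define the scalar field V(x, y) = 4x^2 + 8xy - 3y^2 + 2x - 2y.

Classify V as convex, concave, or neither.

neither

V is quadratic, so its Hessian is the constant matrix H = [[8, 8], [8, -6]].
det(H) = -112, tr(H) = 2.
det(H) < 0, so H is indefinite: neither convex nor concave.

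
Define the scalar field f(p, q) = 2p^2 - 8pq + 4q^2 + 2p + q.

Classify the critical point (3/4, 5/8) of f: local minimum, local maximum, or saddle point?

saddle point

The Hessian of f is constant: H = [[4, -8], [-8, 8]].
det(H) = 4·8 − (-8)² = -32.
Since det(H) < 0, H is indefinite and the critical point is a saddle point.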